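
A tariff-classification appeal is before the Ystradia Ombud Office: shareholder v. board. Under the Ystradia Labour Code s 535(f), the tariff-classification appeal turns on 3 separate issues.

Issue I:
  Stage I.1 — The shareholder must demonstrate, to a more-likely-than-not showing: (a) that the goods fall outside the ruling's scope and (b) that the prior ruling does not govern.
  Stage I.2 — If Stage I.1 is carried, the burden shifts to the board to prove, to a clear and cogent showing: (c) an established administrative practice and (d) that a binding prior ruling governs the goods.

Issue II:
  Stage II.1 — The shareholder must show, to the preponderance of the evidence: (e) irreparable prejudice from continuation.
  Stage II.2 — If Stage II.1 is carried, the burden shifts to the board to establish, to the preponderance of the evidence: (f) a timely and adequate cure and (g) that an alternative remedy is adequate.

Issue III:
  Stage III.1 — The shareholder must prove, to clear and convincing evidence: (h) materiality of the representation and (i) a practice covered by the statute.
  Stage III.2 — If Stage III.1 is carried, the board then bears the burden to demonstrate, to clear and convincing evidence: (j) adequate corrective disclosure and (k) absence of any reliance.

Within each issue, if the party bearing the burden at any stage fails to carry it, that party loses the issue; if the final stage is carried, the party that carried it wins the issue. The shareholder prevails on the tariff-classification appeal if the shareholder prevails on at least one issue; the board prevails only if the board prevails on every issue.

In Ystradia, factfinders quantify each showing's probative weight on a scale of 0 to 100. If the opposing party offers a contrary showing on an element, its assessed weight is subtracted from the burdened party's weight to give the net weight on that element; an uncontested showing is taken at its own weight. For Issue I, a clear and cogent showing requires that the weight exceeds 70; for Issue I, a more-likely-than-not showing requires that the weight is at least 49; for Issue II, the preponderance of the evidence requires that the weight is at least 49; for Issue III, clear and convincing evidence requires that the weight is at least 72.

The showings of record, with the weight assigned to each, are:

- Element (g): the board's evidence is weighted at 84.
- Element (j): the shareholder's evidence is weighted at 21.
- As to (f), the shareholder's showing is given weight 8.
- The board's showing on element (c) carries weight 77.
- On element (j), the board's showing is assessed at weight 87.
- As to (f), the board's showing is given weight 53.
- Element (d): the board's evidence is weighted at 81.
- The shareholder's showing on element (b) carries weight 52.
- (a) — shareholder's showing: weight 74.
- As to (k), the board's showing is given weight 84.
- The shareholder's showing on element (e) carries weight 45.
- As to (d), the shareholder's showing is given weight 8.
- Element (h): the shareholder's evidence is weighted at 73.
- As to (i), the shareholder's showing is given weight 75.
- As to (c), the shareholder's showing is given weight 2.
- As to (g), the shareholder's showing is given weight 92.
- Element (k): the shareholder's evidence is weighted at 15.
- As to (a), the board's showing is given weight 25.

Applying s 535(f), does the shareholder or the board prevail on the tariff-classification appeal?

shareholder

— Issue I —
At Stage I.1 the shareholder must meet a more-likely-than-not showing (weight is at least 49): on (a) the weight is 74 less the opposing 25 gives net 49, which does reach 49, so (a) meets the standard; on (b) the weight is 52, which does reach 49, so (b) meets the standard.
  All elements met. The burden passes to the board.
At Stage I.2 the board must meet a clear and cogent showing (weight exceeds 70): on (c) the weight is 77 less the opposing 2 gives net 75, > 70, so (c) meets the standard; on (d) the weight is 81 less the opposing 8 gives net 73, which does exceed 70, so (d) meets the standard.
  All elements met at the final stage.
All stages carried — the board prevails on this issue.
— Issue II —
At Stage II.1 the shareholder must meet the preponderance of the evidence (weight is at least 49): on (e) the weight is 45, < 49, so (e) does not meet the standard.
  The shareholder does not carry Stage II.1.
So the board prevails on this issue.
— Issue III —
Stage III.1 — burden on shareholder; standard: clear and convincing evidence (weight is at least 72).
    (h): 73 ≥ 72 [met]
    (i): 75 ≥ 72 [met]
  Stage III.1 is satisfied; the onus moves to the board.
Stage III.2 — burden on board; standard: clear and convincing evidence (weight is at least 72).
    (j): 87 − 21 = 66 < 72 [not met]
    (k): 84 − 15 = 69 < 72 [not met]
  The board does not carry Stage III.2.
So the shareholder prevails on this issue.
Per-issue: Issue I → board; Issue II → board; Issue III → shareholder. The shareholder must prevail on at least one issue; overall, the shareholder prevails.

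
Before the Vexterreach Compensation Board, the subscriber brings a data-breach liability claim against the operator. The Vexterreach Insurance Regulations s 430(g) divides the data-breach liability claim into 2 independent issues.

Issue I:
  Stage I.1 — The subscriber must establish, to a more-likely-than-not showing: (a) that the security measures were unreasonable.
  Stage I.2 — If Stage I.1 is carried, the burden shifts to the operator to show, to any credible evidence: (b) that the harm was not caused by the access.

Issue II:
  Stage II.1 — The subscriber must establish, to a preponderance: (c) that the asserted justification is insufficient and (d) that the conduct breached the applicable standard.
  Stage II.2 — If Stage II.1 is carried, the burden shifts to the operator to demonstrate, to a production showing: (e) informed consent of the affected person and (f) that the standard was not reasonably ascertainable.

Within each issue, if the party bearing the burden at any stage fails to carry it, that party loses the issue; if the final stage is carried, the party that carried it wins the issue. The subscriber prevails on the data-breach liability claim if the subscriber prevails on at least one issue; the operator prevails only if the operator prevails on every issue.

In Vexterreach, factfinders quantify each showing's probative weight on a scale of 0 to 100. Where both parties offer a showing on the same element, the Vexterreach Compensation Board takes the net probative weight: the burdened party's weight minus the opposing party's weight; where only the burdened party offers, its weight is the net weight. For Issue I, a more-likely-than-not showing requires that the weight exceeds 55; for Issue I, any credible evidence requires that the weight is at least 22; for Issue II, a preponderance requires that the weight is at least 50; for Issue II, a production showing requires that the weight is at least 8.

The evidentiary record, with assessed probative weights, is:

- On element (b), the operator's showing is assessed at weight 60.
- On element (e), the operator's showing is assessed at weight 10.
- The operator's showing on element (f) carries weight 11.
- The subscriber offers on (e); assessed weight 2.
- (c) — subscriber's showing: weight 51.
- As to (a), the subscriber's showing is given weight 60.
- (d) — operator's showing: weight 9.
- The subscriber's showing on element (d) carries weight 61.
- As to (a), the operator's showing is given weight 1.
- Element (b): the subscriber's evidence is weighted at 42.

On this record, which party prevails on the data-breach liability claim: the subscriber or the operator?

subscriber

— Issue I —
At Stage I.1 the subscriber must meet a more-likely-than-not showing (weight exceeds 55): on (a) the weight is 60 less the opposing 1 gives net 59, which does exceed 55, so (a) meets the standard.
  Stage I.1 is satisfied; the onus moves to the operator.
At Stage I.2 the operator must meet any credible evidence (weight is at least 22): on (b) the weight is 60 less the opposing 42 gives net 18, < 22, so (b) does not meet the standard.
  Stage I.2 not carried; the operator fails its burden.
The analysis ends at Stage I.2; the subscriber prevails on this issue.
— Issue II —
Stage II.1 (subscriber, a preponderance, weight is at least 50): (c) 51 ≥ 50 — meets; (d) net 61−9=52 ≥ 50 — meets.
  Stage II.1 is satisfied; the onus moves to the operator.
Stage II.2 (operator, a production showing, weight is at least 8): (e) net 10−2=8 ≥ 8 — meets; (f) 11 ≥ 8 — meets.
  All elements met at the final stage.
With every stage satisfied, the operator prevails on this issue.
Per-issue: Issue I → subscriber; Issue II → operator. The subscriber must prevail on at least one issue; overall, the subscriber prevails.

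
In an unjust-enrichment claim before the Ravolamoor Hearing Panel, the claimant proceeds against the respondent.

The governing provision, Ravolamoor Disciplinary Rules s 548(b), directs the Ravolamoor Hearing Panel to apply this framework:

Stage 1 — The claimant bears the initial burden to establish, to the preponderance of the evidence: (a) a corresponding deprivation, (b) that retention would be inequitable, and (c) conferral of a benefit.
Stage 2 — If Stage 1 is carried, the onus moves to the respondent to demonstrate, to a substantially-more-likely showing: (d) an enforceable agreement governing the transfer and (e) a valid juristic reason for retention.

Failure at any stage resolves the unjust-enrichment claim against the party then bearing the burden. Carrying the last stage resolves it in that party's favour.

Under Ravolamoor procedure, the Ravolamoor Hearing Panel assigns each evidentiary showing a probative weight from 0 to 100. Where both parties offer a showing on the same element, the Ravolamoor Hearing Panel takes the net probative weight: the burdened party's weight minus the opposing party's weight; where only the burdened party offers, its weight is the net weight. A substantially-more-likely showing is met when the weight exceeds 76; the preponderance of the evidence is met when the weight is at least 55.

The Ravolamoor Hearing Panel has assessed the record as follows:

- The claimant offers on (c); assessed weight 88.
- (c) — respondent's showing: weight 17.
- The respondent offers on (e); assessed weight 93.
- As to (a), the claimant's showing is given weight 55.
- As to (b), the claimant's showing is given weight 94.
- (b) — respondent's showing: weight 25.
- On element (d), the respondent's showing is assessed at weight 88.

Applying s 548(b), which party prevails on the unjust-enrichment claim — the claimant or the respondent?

respondent

Stage 1 — burden on claimant; standard: the preponderance of the evidence (weight is at least 55).
    (a): 55 ≥ 55 [met]
    (b): 94 − 25 = 69 ≥ 55 [met]
    (c): 88 − 17 = 71 ≥ 55 [met]
  Stage 1 is satisfied; the onus moves to the respondent.
Stage 2 — burden on respondent; standard: a substantially-more-likely showing (weight exceeds 76).
    (d): 88 > 76 [met]
    (e): 93 > 76 [met]
  The respondent carries the last stage.
With every stage satisfied, the respondent prevails.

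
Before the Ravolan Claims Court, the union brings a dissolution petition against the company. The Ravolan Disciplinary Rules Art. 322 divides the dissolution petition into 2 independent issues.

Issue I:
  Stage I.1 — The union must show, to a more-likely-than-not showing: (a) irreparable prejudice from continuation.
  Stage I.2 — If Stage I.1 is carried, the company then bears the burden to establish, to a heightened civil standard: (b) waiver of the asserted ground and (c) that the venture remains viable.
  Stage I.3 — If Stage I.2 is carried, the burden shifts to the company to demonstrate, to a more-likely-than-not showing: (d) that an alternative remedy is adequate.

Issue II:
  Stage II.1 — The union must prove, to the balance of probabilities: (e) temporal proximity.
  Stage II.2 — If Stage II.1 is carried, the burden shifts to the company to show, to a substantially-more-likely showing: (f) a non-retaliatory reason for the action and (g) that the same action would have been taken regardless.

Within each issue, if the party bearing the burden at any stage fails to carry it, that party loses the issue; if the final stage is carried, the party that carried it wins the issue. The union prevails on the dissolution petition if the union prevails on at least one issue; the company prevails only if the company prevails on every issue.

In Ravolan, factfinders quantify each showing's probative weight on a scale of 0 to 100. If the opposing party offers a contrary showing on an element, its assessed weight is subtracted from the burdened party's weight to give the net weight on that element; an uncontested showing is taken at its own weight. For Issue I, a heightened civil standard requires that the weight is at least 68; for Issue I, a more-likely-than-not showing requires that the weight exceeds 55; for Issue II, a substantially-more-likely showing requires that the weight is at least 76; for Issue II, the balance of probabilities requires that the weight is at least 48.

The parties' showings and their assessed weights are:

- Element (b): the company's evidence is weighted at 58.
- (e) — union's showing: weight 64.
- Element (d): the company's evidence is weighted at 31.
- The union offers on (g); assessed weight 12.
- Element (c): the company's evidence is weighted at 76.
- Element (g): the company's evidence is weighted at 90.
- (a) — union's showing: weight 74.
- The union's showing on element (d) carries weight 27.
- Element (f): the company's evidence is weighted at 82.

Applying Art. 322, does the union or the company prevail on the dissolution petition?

union

— Issue I —
At Stage I.1 the union must meet a more-likely-than-not showing (weight exceeds 55): on (a) the weight is 74, which does exceed 55, so (a) meets the standard.
  Stage I.1 carried; the burden shifts to the company.
At Stage I.2 the company must meet a heightened civil standard (weight is at least 68): on (b) the weight is 58, < 68, so (b) does not meet the standard; on (c) the weight is 76, ≥ 68, so (c) meets the standard.
  The company does not carry Stage I.2.
The analysis ends at Stage I.2; the union prevails on this issue.
— Issue II —
Stage II.1 (union, the balance of probabilities, weight is at least 48): (e) 64 ≥ 48 — meets.
  Stage II.1 is satisfied; the onus moves to the company.
Stage II.2 (company, a substantially-more-likely showing, weight is at least 76): (f) 82 ≥ 76 — meets; (g) net 90−12=78 ≥ 76 — meets.
  The company carries the last stage.
With every stage satisfied, the company prevails on this issue.
Per-issue: Issue I → union; Issue II → company. The union must prevail on at least one issue; overall, the union prevails.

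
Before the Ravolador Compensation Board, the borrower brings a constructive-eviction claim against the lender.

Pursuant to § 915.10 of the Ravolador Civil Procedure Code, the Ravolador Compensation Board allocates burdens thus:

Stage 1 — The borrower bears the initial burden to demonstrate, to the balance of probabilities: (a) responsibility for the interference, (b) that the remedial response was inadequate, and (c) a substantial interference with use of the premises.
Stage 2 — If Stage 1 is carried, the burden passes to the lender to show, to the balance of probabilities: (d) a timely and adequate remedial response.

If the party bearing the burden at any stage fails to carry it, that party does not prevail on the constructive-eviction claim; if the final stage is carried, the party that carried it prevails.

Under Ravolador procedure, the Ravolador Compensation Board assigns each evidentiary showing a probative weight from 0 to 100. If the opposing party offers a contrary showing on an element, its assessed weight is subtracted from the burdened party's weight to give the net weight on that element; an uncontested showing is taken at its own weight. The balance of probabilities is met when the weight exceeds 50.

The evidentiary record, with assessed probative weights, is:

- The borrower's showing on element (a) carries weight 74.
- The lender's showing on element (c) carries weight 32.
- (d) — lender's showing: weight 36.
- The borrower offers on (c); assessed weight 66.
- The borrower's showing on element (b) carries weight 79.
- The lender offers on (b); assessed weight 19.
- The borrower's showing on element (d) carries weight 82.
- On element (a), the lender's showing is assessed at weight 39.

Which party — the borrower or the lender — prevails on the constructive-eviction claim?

lender

At Stage 1 the borrower must meet the balance of probabilities (weight exceeds 50): on (a) the weight is 74 less the opposing 39 gives net 35, which does not exceed 50, so (a) does not meet the standard; on (b) the weight is 79 less the opposing 19 gives net 60, which does exceed 50, so (b) meets the standard; on (c) the weight is 66 less the opposing 32 gives net 34, ≤ 50, so (c) does not meet the standard.
  Not every element is met, so the borrower fails to carry Stage 1.
So the lender prevails.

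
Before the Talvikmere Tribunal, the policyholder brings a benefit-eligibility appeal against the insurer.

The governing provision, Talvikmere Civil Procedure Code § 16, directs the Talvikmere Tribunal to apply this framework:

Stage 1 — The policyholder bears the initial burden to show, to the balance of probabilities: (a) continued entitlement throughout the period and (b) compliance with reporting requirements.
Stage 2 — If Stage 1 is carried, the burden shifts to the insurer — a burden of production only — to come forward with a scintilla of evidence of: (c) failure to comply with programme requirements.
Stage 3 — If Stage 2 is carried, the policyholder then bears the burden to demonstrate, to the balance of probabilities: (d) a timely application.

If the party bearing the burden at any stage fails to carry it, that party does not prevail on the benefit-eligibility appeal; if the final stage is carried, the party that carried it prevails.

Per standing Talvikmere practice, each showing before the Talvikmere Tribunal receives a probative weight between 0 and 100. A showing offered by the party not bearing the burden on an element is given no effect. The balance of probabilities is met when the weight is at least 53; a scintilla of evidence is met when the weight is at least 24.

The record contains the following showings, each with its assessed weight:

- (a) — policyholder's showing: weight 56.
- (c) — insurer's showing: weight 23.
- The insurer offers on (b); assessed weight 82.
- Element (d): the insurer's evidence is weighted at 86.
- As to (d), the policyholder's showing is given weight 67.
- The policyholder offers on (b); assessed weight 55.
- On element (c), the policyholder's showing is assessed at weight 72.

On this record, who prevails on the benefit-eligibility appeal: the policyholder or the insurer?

Stage 1 (policyholder, the balance of probabilities, weight is at least 53): (a) 56 ≥ 53 — meets; (b) 55 (insurer's 82 disregarded) ≥ 53 — meets.
  Stage 1 carried; the burden shifts to the insurer.
Stage 2 (insurer, a scintilla of evidence, weight is at least 24): (c) 23 (policyholder's 72 disregarded) < 24 — fails.
  Stage 2 not carried; the insurer fails its burden.
The policyholder prevails.

policyholder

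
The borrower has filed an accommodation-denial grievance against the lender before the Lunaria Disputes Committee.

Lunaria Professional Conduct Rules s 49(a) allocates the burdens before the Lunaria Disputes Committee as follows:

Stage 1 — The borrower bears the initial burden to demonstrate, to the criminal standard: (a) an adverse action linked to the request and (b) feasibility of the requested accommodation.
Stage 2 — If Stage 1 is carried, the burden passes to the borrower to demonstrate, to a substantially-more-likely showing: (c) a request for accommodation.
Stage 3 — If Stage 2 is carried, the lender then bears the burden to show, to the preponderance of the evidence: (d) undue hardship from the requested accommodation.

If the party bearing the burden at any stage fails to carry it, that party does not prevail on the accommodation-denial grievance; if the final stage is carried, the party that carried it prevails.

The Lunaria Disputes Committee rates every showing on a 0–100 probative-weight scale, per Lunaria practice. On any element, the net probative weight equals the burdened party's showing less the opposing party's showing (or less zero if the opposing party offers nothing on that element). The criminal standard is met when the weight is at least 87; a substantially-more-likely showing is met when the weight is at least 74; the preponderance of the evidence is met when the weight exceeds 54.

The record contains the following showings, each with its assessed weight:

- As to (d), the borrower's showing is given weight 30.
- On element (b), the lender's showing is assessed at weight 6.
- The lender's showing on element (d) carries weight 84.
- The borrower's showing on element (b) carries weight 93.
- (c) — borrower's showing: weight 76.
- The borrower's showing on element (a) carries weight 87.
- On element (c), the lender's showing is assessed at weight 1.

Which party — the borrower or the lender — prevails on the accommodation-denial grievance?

borrower

Stage 1 (borrower, the criminal standard, weight is at least 87): (a) 87 ≥ 87 — meets; (b) net 93−6=87 ≥ 87 — meets.
  Stage 1 carried; the burden remains with the borrower.
Stage 2 (borrower, a substantially-more-likely showing, weight is at least 74): (c) net 76−1=75 ≥ 74 — meets.
  The borrower carries Stage 2; the lender now bears the burden.
Stage 3 (lender, the preponderance of the evidence, weight exceeds 54): (d) net 84−30=54 ≤ 54 — fails.
  Not every element is met, so the lender fails to carry Stage 3.
So the borrower prevails.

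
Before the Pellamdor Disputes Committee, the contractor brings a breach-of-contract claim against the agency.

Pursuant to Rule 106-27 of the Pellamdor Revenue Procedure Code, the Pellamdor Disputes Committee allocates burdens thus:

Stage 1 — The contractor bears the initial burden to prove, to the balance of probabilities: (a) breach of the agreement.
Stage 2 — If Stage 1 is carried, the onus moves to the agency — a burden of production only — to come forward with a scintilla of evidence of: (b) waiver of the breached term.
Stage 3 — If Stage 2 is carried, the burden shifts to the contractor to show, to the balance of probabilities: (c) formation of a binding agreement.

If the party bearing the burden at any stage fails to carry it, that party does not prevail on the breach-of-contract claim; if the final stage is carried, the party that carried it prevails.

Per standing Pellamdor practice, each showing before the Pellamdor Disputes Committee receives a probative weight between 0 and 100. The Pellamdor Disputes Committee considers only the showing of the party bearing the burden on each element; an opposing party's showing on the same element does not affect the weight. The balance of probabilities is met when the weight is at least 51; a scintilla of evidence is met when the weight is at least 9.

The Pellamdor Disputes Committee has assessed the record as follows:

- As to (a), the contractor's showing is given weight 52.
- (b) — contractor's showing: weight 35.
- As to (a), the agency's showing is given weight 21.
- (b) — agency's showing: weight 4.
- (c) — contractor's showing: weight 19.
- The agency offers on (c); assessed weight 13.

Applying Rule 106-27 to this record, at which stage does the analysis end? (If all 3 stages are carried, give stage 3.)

Stage 1 — burden on contractor; standard: the balance of probabilities (weight is at least 51).
    (a): 52 (agency's 21 disregarded) ≥ 51 [met]
  Stage 1 carried; the burden shifts to the agency.
Stage 2 — burden on agency; standard: a scintilla of evidence (weight is at least 9).
    (b): 4 (contractor's 35 disregarded) < 9 [not met]
  Not every element is met, so the agency fails to carry Stage 2.
The contractor prevails.

stage 2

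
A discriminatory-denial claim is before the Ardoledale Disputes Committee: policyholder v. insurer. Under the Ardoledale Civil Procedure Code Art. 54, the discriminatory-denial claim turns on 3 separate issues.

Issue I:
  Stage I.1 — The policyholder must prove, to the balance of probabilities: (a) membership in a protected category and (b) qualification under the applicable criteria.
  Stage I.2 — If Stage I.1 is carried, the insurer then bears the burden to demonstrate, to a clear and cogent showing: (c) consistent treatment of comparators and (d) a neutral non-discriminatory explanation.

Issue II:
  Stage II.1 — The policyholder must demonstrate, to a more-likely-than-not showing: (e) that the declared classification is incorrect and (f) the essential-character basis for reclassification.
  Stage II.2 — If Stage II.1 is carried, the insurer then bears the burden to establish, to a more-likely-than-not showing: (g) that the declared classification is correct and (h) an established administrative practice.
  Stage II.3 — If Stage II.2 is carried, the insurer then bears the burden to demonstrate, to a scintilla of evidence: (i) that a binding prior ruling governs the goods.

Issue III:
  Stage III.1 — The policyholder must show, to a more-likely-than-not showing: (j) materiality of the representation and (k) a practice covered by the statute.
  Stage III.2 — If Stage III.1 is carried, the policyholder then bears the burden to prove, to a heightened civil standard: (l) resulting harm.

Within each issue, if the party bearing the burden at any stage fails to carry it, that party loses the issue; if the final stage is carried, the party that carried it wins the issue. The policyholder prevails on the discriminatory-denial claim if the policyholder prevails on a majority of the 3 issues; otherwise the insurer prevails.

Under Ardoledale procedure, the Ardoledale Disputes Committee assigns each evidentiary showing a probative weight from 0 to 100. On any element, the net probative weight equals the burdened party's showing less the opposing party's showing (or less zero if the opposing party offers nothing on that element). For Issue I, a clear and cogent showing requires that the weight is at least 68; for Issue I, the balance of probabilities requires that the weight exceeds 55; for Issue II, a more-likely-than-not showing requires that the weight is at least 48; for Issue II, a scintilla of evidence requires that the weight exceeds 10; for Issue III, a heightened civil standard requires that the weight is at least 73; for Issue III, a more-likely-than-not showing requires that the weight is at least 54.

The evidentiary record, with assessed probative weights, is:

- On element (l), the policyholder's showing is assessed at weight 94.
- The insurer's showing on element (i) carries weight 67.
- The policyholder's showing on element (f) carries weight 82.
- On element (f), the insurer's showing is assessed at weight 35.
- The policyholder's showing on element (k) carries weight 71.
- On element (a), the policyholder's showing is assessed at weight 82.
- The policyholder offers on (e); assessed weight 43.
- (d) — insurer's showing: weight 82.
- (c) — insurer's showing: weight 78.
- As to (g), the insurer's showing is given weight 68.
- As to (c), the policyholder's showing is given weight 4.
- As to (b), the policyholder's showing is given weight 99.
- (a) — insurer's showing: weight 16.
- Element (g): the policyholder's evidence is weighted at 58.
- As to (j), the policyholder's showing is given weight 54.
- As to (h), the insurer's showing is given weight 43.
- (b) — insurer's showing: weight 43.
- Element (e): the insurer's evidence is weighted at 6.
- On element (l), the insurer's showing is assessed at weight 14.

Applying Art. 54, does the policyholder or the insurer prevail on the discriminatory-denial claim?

insurer

— Issue I —
Stage I.1 — burden on policyholder; standard: the balance of probabilities (weight exceeds 55).
    (a): 82 − 16 = 66 > 55 [met]
    (b): 99 − 43 = 56 > 55 [met]
  All elements met. The burden passes to the insurer.
Stage I.2 — burden on insurer; standard: a clear and cogent showing (weight is at least 68).
    (c): 78 − 4 = 74 ≥ 68 [met]
    (d): 82 ≥ 68 [met]
  Stage I.2 carried; the final stage is satisfied.
All stages carried — the insurer prevails on this issue.
— Issue II —
Stage II.1 (policyholder, a more-likely-than-not showing, weight is at least 48): (e) net 43−6=37 < 48 — fails; (f) net 82−35=47 < 48 — fails.
  Not every element is met, so the policyholder fails to carry Stage II.1.
So the insurer prevails on this issue.
— Issue III —
Stage III.1 — burden on policyholder; standard: a more-likely-than-not showing (weight is at least 54).
    (j): 54 ≥ 54 [met]
    (k): 71 ≥ 54 [met]
  Stage III.1 is satisfied; the policyholder continues to bear the burden.
Stage III.2 — burden on policyholder; standard: a heightened civil standard (weight is at least 73).
    (l): 94 − 14 = 80 ≥ 73 [met]
  All elements met at the final stage.
Every stage carried; the policyholder prevails on this issue.
Per-issue: Issue I → insurer; Issue II → insurer; Issue III → policyholder. The policyholder must prevail on a majority of issues; overall, the insurer prevails.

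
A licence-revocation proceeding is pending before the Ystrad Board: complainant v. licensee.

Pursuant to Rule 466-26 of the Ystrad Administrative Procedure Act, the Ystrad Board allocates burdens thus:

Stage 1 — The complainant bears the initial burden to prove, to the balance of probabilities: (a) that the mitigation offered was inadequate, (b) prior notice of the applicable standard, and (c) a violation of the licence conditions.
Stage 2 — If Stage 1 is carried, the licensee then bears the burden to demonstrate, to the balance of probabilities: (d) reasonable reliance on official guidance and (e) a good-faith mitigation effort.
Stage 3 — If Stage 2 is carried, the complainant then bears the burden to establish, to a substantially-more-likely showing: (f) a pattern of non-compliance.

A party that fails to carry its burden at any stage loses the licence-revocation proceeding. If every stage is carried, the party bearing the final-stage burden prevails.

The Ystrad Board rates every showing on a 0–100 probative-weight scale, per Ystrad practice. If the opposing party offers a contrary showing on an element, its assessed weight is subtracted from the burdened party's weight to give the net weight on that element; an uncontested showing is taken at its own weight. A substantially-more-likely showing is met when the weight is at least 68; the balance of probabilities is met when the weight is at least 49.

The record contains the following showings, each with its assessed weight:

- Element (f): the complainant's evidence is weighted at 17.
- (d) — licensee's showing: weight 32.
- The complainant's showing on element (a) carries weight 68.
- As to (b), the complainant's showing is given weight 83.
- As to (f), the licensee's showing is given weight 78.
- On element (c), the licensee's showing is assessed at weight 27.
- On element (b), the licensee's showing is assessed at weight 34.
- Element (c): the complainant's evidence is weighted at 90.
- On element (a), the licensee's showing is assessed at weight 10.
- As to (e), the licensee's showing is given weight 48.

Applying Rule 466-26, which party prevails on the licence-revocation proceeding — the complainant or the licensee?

complainant

At Stage 1 the complainant must meet the balance of probabilities (weight is at least 49): on (a) the weight is 68 less the opposing 10 gives net 58, which does reach 49, so (a) meets the standard; on (b) the weight is 83 less the opposing 34 gives net 49, which does reach 49, so (b) meets the standard; on (c) the weight is 90 less the opposing 27 gives net 63, ≥ 49, so (c) meets the standard.
  All elements met. The burden passes to the licensee.
At Stage 2 the licensee must meet the balance of probabilities (weight is at least 49): on (d) the weight is 32, < 49, so (d) does not meet the standard; on (e) the weight is 48, < 49, so (e) does not meet the standard.
  Stage 2 not carried; the licensee fails its burden.
The complainant prevails.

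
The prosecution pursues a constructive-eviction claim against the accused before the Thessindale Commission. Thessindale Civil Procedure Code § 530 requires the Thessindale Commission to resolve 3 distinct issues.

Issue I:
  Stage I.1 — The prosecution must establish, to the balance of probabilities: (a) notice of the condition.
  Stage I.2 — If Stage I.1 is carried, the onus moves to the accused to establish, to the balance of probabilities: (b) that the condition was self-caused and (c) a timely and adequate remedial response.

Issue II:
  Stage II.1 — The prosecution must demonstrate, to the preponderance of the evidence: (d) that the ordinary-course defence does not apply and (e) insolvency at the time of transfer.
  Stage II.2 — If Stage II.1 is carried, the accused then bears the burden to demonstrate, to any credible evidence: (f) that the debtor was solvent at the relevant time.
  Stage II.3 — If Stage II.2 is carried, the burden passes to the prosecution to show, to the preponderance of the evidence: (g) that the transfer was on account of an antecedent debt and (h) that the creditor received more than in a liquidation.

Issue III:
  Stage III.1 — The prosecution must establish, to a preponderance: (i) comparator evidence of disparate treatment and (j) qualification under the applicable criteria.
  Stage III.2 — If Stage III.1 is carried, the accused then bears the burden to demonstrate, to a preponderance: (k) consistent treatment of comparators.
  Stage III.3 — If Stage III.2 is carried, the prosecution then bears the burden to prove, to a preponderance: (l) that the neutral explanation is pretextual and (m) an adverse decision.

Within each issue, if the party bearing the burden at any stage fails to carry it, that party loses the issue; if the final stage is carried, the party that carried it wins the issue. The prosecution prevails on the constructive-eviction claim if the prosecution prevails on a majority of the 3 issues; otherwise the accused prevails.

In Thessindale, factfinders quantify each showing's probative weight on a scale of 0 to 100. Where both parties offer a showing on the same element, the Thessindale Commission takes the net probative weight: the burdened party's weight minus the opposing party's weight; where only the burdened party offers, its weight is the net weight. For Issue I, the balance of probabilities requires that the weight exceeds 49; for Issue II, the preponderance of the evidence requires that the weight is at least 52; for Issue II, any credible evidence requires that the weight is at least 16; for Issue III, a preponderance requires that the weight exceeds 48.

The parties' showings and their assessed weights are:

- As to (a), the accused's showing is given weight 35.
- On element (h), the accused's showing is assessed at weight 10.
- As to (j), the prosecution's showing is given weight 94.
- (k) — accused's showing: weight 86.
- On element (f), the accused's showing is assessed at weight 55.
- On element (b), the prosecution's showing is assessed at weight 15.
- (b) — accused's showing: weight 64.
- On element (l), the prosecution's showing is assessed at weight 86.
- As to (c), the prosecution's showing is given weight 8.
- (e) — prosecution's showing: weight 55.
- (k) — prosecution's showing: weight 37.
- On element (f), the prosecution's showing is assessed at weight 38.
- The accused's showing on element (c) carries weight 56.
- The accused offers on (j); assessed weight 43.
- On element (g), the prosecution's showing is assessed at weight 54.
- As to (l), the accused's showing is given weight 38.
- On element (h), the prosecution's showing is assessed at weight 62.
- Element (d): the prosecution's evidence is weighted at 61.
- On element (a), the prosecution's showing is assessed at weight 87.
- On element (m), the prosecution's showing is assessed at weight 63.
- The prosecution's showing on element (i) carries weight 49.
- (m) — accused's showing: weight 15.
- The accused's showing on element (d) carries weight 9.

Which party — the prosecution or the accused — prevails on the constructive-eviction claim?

prosecution

— Issue I —
Stage I.1 — burden on prosecution; standard: the balance of probabilities (weight exceeds 49).
    (a): 87 − 35 = 52 > 49 [met]
  The prosecution carries Stage I.1; the accused now bears the burden.
Stage I.2 — burden on accused; standard: the balance of probabilities (weight exceeds 49).
    (b): 64 − 15 = 49 ≤ 49 [not met]
    (c): 56 − 8 = 48 ≤ 49 [not met]
  Stage I.2 not carried; the accused fails its burden.
The prosecution prevails on this issue.
— Issue II —
At Stage II.1 the prosecution must meet the preponderance of the evidence (weight is at least 52): on (d) the weight is 61 less the opposing 9 gives net 52, which does reach 52, so (d) meets the standard; on (e) the weight is 55, ≥ 52, so (e) meets the standard.
  Stage II.1 carried; the burden shifts to the accused.
At Stage II.2 the accused must meet any credible evidence (weight is at least 16): on (f) the weight is 55 less the opposing 38 gives net 17, which does reach 16, so (f) meets the standard.
  Stage II.2 is satisfied; the onus moves to the prosecution.
At Stage II.3 the prosecution must meet the preponderance of the evidence (weight is at least 52): on (g) the weight is 54, ≥ 52, so (g) meets the standard; on (h) the weight is 62 less the opposing 10 gives net 52, ≥ 52, so (h) meets the standard.
  The prosecution carries the last stage.
With every stage satisfied, the prosecution prevails on this issue.
— Issue III —
At Stage III.1 the prosecution must meet a preponderance (weight exceeds 48): on (i) the weight is 49, which does exceed 48, so (i) meets the standard; on (j) the weight is 94 less the opposing 43 gives net 51, which does exceed 48, so (j) meets the standard.
  The prosecution carries Stage III.1; the accused now bears the burden.
At Stage III.2 the accused must meet a preponderance (weight exceeds 48): on (k) the weight is 86 less the opposing 37 gives net 49, which does exceed 48, so (k) meets the standard.
  Stage III.2 is satisfied; the onus moves to the prosecution.
At Stage III.3 the prosecution must meet a preponderance (weight exceeds 48): on (l) the weight is 86 less the opposing 38 gives net 48, which does not exceed 48, so (l) does not meet the standard; on (m) the weight is 63 less the opposing 15 gives net 48, which does not exceed 48, so (m) does not meet the standard.
  The prosecution does not carry Stage III.3.
So the accused prevails on this issue.
Per-issue: Issue I → prosecution; Issue II → prosecution; Issue III → accused. The prosecution must prevail on a majority of issues; overall, the prosecution prevails.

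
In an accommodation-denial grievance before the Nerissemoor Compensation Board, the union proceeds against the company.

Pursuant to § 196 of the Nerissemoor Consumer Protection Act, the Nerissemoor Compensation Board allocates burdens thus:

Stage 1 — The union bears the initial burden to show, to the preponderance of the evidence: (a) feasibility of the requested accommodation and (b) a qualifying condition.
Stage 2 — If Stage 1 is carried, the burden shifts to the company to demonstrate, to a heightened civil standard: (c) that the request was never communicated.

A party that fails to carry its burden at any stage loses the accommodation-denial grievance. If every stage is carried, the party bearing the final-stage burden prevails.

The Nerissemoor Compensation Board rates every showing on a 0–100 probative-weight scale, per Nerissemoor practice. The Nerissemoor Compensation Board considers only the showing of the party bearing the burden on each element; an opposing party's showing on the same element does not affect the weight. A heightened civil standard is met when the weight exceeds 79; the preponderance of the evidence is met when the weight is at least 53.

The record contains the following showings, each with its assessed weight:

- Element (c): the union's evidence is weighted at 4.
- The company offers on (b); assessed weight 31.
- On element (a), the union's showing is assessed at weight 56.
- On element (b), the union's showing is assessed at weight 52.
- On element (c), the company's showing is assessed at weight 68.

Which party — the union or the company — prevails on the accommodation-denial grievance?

Stage 1 — burden on union; standard: the preponderance of the evidence (weight is at least 53).
    (a): 56 ≥ 53 [met]
    (b): 52 (company's 31 disregarded) < 53 [not met]
  Stage 1 not carried; the union fails its burden.
So the company prevails.

company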